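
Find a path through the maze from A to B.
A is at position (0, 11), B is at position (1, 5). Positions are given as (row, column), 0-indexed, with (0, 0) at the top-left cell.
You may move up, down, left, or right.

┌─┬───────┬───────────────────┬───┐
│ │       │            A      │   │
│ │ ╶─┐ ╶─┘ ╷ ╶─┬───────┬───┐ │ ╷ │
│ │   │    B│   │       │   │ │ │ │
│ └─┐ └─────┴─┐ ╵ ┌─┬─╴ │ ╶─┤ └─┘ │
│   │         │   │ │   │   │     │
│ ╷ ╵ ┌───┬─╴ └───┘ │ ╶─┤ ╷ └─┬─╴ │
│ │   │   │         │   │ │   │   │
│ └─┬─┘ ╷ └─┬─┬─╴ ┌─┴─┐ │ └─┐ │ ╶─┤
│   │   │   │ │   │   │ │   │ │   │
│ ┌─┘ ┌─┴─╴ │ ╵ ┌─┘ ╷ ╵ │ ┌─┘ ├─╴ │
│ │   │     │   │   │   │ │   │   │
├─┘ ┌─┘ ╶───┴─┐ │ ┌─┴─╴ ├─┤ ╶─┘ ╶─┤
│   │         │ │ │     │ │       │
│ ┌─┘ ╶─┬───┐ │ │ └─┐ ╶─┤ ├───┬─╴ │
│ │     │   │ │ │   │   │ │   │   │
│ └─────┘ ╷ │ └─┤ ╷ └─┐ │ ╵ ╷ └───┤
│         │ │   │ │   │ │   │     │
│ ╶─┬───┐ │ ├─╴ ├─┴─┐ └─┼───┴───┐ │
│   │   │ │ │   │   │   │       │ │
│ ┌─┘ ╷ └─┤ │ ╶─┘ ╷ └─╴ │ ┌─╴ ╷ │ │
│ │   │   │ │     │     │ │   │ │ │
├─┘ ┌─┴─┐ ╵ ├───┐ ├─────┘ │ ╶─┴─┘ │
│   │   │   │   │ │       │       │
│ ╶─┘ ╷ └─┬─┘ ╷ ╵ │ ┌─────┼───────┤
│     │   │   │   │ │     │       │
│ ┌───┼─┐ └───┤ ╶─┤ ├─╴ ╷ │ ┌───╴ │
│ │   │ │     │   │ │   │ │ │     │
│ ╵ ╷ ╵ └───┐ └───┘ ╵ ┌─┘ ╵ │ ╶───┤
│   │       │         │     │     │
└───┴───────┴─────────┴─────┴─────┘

Finding the shortest path from (0, 11) to (1, 5):
Path length: 7 steps
Directions: left → left → left → left → left → left → down

Solution:

┌─┬───────┬───────────────────┬───┐
│ │       │↓ ← ← ← ← ← A      │   │
│ │ ╶─┐ ╶─┘ ╷ ╶─┬───────┬───┐ │ ╷ │
│ │   │    B│   │       │   │ │ │ │
│ └─┐ └─────┴─┐ ╵ ┌─┬─╴ │ ╶─┤ └─┘ │
│   │         │   │ │   │   │     │
│ ╷ ╵ ┌───┬─╴ └───┘ │ ╶─┤ ╷ └─┬─╴ │
│ │   │   │         │   │ │   │   │
│ └─┬─┘ ╷ └─┬─┬─╴ ┌─┴─┐ │ └─┐ │ ╶─┤
│   │   │   │ │   │   │ │   │ │   │
│ ┌─┘ ┌─┴─╴ │ ╵ ┌─┘ ╷ ╵ │ ┌─┘ ├─╴ │
│ │   │     │   │   │   │ │   │   │
├─┘ ┌─┘ ╶───┴─┐ │ ┌─┴─╴ ├─┤ ╶─┘ ╶─┤
│   │         │ │ │     │ │       │
│ ┌─┘ ╶─┬───┐ │ │ └─┐ ╶─┤ ├───┬─╴ │
│ │     │   │ │ │   │   │ │   │   │
│ └─────┘ ╷ │ └─┤ ╷ └─┐ │ ╵ ╷ └───┤
│         │ │   │ │   │ │   │     │
│ ╶─┬───┐ │ ├─╴ ├─┴─┐ └─┼───┴───┐ │
│   │   │ │ │   │   │   │       │ │
│ ┌─┘ ╷ └─┤ │ ╶─┘ ╷ └─╴ │ ┌─╴ ╷ │ │
│ │   │   │ │     │     │ │   │ │ │
├─┘ ┌─┴─┐ ╵ ├───┐ ├─────┘ │ ╶─┴─┘ │
│   │   │   │   │ │       │       │
│ ╶─┘ ╷ └─┬─┘ ╷ ╵ │ ┌─────┼───────┤
│     │   │   │   │ │     │       │
│ ┌───┼─┐ └───┤ ╶─┤ ├─╴ ╷ │ ┌───╴ │
│ │   │ │     │   │ │   │ │ │     │
│ ╵ ╷ ╵ └───┐ └───┘ ╵ ┌─┘ ╵ │ ╶───┤
│   │       │         │     │     │
└───┴───────┴─────────┴─────┴─────┘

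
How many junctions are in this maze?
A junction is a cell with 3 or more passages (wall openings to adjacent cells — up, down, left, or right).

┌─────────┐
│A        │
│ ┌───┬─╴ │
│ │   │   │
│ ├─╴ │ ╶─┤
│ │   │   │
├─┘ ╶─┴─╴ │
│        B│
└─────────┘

Checking each cell for number of passages:

Junctions found (3+ passages):
  (3, 1): 3 passages
Total junctions: 1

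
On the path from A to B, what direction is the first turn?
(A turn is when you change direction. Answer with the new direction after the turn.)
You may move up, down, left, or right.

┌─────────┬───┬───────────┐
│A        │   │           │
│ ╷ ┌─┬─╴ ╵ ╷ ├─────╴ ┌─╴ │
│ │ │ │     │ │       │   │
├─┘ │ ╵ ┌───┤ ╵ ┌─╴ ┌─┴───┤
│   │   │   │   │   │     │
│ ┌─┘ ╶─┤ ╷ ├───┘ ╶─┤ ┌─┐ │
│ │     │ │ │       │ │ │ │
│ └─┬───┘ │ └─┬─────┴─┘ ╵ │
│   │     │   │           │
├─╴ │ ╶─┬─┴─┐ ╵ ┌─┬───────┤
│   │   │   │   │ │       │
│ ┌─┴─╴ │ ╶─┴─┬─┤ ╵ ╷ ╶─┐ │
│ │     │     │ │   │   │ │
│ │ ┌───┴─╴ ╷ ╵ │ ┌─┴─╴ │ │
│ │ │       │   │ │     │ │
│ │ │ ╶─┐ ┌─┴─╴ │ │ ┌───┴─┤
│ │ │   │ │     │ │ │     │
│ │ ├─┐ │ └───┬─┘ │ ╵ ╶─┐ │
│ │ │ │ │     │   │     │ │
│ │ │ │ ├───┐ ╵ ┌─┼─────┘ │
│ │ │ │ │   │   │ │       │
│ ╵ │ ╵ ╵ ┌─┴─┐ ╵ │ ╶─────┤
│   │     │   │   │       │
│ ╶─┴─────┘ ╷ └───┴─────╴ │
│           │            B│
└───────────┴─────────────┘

Directions: right, down, down, left, down, down, right, down, left, down, down, down, down, down, down, down, right, right, right, right, right, up, right, down, right, right, right, right, right, right
First turn direction: down

Solution:

┌─────────┬───┬───────────┐
│A ↓      │   │           │
│ ╷ ┌─┬─╴ ╵ ╷ ├─────╴ ┌─╴ │
│ │↓│ │     │ │       │   │
├─┘ │ ╵ ┌───┤ ╵ ┌─╴ ┌─┴───┤
│↓ ↲│   │   │   │   │     │
│ ┌─┘ ╶─┤ ╷ ├───┘ ╶─┤ ┌─┐ │
│↓│     │ │ │       │ │ │ │
│ └─┬───┘ │ └─┬─────┴─┘ ╵ │
│↳ ↓│     │   │           │
├─╴ │ ╶─┬─┴─┐ ╵ ┌─┬───────┤
│↓ ↲│   │   │   │ │       │
│ ┌─┴─╴ │ ╶─┴─┬─┤ ╵ ╷ ╶─┐ │
│↓│     │     │ │   │   │ │
│ │ ┌───┴─╴ ╷ ╵ │ ┌─┴─╴ │ │
│↓│ │       │   │ │     │ │
│ │ │ ╶─┐ ┌─┴─╴ │ │ ┌───┴─┤
│↓│ │   │ │     │ │ │     │
│ │ ├─┐ │ └───┬─┘ │ ╵ ╶─┐ │
│↓│ │ │ │     │   │     │ │
│ │ │ │ ├───┐ ╵ ┌─┼─────┘ │
│↓│ │ │ │   │   │ │       │
│ ╵ │ ╵ ╵ ┌─┴─┐ ╵ │ ╶─────┤
│↓  │     │↱ ↓│   │       │
│ ╶─┴─────┘ ╷ └───┴─────╴ │
│↳ → → → → ↑│↳ → → → → → B│
└───────────┴─────────────┘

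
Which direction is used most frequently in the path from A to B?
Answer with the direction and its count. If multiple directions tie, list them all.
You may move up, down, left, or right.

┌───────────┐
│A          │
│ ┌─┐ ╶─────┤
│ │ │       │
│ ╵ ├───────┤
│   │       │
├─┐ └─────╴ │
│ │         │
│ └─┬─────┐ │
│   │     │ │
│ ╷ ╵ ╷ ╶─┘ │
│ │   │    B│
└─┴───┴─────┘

Directions: down, down, right, down, right, right, right, right, down, down
Counts: {'down': 5, 'right': 5}
Most common: down and right (tied at 5 times each)

Solution:

┌───────────┐
│A          │
│ ┌─┐ ╶─────┤
│↓│ │       │
│ ╵ ├───────┤
│↳ ↓│       │
├─┐ └─────╴ │
│ │↳ → → → ↓│
│ └─┬─────┐ │
│   │     │↓│
│ ╷ ╵ ╷ ╶─┘ │
│ │   │    B│
└─┴───┴─────┘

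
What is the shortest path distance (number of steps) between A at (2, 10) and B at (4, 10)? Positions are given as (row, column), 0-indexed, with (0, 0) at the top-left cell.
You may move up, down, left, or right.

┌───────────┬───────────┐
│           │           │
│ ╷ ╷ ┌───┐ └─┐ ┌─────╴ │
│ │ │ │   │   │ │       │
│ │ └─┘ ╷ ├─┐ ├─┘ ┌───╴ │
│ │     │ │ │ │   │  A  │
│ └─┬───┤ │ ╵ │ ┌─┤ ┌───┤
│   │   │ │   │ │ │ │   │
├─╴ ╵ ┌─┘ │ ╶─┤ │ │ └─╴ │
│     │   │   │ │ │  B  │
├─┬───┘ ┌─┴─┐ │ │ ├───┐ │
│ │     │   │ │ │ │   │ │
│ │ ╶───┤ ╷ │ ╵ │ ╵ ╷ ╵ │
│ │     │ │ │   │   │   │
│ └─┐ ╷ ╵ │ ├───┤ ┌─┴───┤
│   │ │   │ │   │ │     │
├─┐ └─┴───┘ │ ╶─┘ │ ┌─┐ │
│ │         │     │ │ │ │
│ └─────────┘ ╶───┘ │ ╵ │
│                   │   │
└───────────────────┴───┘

Finding path from (2, 10) to (4, 10):
Path: (2,10) → (2,9) → (3,9) → (4,9) → (4,10)
Distance: 4 steps

Solution:

┌───────────┬───────────┐
│           │           │
│ ╷ ╷ ┌───┐ └─┐ ┌─────╴ │
│ │ │ │   │   │ │       │
│ │ └─┘ ╷ ├─┐ ├─┘ ┌───╴ │
│ │     │ │ │ │   │↓ A  │
│ └─┬───┤ │ ╵ │ ┌─┤ ┌───┤
│   │   │ │   │ │ │↓│   │
├─╴ ╵ ┌─┘ │ ╶─┤ │ │ └─╴ │
│     │   │   │ │ │↳ B  │
├─┬───┘ ┌─┴─┐ │ │ ├───┐ │
│ │     │   │ │ │ │   │ │
│ │ ╶───┤ ╷ │ ╵ │ ╵ ╷ ╵ │
│ │     │ │ │   │   │   │
│ └─┐ ╷ ╵ │ ├───┤ ┌─┴───┤
│   │ │   │ │   │ │     │
├─┐ └─┴───┘ │ ╶─┘ │ ┌─┐ │
│ │         │     │ │ │ │
│ └─────────┘ ╶───┘ │ ╵ │
│                   │   │
└───────────────────┴───┘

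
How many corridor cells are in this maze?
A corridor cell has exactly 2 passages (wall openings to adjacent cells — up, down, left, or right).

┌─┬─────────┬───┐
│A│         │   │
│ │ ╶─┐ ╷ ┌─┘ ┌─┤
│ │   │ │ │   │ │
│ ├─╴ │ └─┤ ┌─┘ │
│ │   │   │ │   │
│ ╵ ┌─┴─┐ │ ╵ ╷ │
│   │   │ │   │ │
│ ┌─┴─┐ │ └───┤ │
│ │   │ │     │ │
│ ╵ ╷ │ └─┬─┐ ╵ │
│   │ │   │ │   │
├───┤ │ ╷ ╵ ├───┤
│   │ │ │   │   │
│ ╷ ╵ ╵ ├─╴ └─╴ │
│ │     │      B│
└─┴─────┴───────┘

Counting cells with exactly 2 passages:
Total corridor cells: 46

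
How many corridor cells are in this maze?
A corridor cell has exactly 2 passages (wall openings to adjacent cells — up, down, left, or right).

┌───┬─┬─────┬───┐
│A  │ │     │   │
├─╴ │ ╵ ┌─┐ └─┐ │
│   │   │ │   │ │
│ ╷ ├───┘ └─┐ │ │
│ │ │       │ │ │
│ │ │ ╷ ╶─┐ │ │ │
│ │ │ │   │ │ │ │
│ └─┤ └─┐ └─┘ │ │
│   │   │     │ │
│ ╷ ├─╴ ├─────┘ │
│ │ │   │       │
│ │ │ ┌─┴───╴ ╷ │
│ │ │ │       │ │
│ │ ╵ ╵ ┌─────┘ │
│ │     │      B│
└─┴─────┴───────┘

Counting cells with exactly 2 passages:
Total corridor cells: 48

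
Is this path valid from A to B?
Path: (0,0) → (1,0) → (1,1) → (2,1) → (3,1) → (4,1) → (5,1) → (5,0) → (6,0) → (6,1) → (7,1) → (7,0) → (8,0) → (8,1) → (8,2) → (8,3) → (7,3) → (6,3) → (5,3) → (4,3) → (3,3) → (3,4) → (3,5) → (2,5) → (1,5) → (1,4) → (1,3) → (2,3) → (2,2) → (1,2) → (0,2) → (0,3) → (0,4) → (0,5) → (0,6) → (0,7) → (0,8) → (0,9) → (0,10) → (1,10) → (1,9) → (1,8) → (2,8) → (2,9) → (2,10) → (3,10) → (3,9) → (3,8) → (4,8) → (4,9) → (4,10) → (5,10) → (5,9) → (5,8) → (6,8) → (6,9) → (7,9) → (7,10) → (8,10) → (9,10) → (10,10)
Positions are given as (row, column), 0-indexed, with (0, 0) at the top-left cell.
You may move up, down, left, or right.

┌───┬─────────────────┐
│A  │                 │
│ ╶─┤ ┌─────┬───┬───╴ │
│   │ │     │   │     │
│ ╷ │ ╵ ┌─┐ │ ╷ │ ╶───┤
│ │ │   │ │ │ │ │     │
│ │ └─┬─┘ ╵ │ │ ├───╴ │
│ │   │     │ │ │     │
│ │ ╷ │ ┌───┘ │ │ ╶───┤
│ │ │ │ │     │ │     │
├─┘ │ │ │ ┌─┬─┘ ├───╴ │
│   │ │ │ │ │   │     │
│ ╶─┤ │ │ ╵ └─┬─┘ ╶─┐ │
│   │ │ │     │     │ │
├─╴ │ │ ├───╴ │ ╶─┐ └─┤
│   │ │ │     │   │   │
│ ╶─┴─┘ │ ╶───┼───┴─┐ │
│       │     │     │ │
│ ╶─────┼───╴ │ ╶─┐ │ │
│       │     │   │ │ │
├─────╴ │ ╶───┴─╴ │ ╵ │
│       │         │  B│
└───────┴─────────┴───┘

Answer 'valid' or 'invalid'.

Checking path validity:
Result: All consecutive moves are passable.

valid

Correct solution:

┌───┬─────────────────┐
│A  │↱ → → → → → → → ↓│
│ ╶─┤ ┌─────┬───┬───╴ │
│↳ ↓│↑│↓ ← ↰│   │↓ ← ↲│
│ ╷ │ ╵ ┌─┐ │ ╷ │ ╶───┤
│ │↓│↑ ↲│ │↑│ │ │↳ → ↓│
│ │ └─┬─┘ ╵ │ │ ├───╴ │
│ │↓  │↱ → ↑│ │ │↓ ← ↲│
│ │ ╷ │ ┌───┘ │ │ ╶───┤
│ │↓│ │↑│     │ │↳ → ↓│
├─┘ │ │ │ ┌─┬─┘ ├───╴ │
│↓ ↲│ │↑│ │ │   │↓ ← ↲│
│ ╶─┤ │ │ ╵ └─┬─┘ ╶─┐ │
│↳ ↓│ │↑│     │  ↳ ↓│ │
├─╴ │ │ ├───╴ │ ╶─┐ └─┤
│↓ ↲│ │↑│     │   │↳ ↓│
│ ╶─┴─┘ │ ╶───┼───┴─┐ │
│↳ → → ↑│     │     │↓│
│ ╶─────┼───╴ │ ╶─┐ │ │
│       │     │   │ │↓│
├─────╴ │ ╶───┴─╴ │ ╵ │
│       │         │  B│
└───────┴─────────┴───┘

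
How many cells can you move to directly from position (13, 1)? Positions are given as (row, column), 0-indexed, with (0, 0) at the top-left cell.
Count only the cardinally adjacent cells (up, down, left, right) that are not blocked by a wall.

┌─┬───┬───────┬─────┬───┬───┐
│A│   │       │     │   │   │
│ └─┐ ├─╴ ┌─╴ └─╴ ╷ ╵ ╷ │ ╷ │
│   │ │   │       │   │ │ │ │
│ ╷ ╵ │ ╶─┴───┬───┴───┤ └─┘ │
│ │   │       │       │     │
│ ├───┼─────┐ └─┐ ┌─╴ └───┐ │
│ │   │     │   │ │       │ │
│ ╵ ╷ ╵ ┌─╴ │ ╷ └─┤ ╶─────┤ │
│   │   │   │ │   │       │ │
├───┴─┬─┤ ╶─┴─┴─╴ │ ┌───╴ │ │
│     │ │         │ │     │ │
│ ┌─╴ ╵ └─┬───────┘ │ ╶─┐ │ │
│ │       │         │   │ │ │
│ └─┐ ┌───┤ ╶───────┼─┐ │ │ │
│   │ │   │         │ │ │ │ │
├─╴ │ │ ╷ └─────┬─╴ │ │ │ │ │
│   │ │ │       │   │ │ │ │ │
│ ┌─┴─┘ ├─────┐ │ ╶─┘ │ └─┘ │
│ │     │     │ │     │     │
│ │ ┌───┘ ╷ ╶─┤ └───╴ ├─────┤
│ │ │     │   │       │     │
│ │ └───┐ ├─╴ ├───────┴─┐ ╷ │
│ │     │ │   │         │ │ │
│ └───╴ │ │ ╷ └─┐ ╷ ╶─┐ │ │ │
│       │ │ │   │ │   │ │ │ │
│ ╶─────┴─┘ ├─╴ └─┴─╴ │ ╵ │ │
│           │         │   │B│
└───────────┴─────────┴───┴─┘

Checking passable neighbors of (13, 1):
Neighbors: (13, 0), (13, 2)
Count: 2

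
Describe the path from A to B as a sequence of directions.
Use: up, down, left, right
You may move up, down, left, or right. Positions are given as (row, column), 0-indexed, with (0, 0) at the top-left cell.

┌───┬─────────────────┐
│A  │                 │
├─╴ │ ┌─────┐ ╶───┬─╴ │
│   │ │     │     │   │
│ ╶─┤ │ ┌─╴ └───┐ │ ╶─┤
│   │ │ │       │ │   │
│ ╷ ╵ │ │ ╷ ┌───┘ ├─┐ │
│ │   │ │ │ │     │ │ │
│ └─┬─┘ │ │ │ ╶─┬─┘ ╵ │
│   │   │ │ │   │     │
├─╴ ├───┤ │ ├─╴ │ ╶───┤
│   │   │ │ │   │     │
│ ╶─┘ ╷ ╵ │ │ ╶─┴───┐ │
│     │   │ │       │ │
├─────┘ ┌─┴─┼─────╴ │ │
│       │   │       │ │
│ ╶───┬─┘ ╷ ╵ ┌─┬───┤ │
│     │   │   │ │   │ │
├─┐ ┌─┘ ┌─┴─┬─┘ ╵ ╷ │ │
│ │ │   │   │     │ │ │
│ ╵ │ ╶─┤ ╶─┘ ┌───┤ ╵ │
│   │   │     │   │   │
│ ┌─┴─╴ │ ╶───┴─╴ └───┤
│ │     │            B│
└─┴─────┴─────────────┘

Finding the path and converting it to directions:
Path through cells: (0,0) → (0,1) → (1,1) → (1,0) → (2,0) → (2,1) → (3,1) → (3,2) → (2,2) → (1,2) → (0,2) → (0,3) → (0,4) → (0,5) → (0,6) → (0,7) → (0,8) → (0,9) → (0,10) → (1,10) → (1,9) → (2,9) → (2,10) → (3,10) → (4,10) → (4,9) → (4,8) → (5,8) → (5,9) → (5,10) → (6,10) → (7,10) → (8,10) → (9,10) → (10,10) → (10,9) → (9,9) → (8,9) → (8,8) → (9,8) → (9,7) → (9,6) → (10,6) → (10,5) → (10,4) → (11,4) → (11,5) → (11,6) → (11,7) → (11,8) → (11,9) → (11,10)
Directions: right, down, left, down, right, down, right, up, up, up, right, right, right, right, right, right, right, right, down, left, down, right, down, down, left, left, down, right, right, down, down, down, down, down, left, up, up, left, down, left, left, down, left, left, down, right, right, right, right, right, right

Solution:

┌───┬─────────────────┐
│A ↓│↱ → → → → → → → ↓│
├─╴ │ ┌─────┐ ╶───┬─╴ │
│↓ ↲│↑│     │     │↓ ↲│
│ ╶─┤ │ ┌─╴ └───┐ │ ╶─┤
│↳ ↓│↑│ │       │ │↳ ↓│
│ ╷ ╵ │ │ ╷ ┌───┘ ├─┐ │
│ │↳ ↑│ │ │ │     │ │↓│
│ └─┬─┘ │ │ │ ╶─┬─┘ ╵ │
│   │   │ │ │   │↓ ← ↲│
├─╴ ├───┤ │ ├─╴ │ ╶───┤
│   │   │ │ │   │↳ → ↓│
│ ╶─┘ ╷ ╵ │ │ ╶─┴───┐ │
│     │   │ │       │↓│
├─────┘ ┌─┴─┼─────╴ │ │
│       │   │       │↓│
│ ╶───┬─┘ ╷ ╵ ┌─┬───┤ │
│     │   │   │ │↓ ↰│↓│
├─┐ ┌─┘ ┌─┴─┬─┘ ╵ ╷ │ │
│ │ │   │   │↓ ← ↲│↑│↓│
│ ╵ │ ╶─┤ ╶─┘ ┌───┤ ╵ │
│   │   │↓ ← ↲│   │↑ ↲│
│ ┌─┴─╴ │ ╶───┴─╴ └───┤
│ │     │↳ → → → → → B│
└─┴─────┴─────────────┘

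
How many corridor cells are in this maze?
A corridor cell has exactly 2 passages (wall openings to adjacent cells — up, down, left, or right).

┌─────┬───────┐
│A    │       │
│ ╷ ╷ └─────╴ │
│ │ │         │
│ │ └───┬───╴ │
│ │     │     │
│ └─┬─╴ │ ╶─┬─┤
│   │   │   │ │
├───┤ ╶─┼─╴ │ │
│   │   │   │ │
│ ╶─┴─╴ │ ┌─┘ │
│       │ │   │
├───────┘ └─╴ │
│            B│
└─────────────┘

Counting cells with exactly 2 passages:
Total corridor cells: 39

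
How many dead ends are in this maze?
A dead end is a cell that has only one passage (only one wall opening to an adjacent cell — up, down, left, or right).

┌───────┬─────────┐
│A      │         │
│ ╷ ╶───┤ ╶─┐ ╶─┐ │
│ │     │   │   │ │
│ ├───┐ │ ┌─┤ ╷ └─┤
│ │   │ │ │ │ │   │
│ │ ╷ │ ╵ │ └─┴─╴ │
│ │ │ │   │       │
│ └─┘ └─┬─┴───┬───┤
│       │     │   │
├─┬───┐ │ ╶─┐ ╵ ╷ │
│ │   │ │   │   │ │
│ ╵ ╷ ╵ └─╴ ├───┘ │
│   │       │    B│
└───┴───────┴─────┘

Checking each cell for number of passages:

Dead ends found at positions:
  (0, 3)
  (1, 5)
  (1, 8)
  (2, 5)
  (2, 6)
  (3, 1)
  (5, 0)
  (6, 6)
Total dead ends: 8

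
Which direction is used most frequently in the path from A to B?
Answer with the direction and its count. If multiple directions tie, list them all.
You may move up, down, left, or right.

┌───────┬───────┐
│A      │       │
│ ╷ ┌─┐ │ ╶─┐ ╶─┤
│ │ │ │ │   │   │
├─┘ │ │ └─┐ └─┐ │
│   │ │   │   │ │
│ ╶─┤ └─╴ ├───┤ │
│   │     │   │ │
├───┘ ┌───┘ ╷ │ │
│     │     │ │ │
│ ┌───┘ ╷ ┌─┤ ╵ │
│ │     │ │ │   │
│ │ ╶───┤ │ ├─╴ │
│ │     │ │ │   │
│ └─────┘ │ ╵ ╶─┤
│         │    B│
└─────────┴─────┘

Directions: right, right, right, down, down, right, down, left, left, down, left, left, down, down, down, right, right, right, right, up, up, up, right, up, right, down, down, right, down, left, down, right
Counts: {'right': 12, 'down': 11, 'left': 5, 'up': 4}
Most common: right (12 times)

Solution:

┌───────┬───────┐
│A → → ↓│       │
│ ╷ ┌─┐ │ ╶─┐ ╶─┤
│ │ │ │↓│   │   │
├─┘ │ │ └─┐ └─┐ │
│   │ │↳ ↓│   │ │
│ ╶─┤ └─╴ ├───┤ │
│   │↓ ← ↲│↱ ↓│ │
├───┘ ┌───┘ ╷ │ │
│↓ ← ↲│  ↱ ↑│↓│ │
│ ┌───┘ ╷ ┌─┤ ╵ │
│↓│     │↑│ │↳ ↓│
│ │ ╶───┤ │ ├─╴ │
│↓│     │↑│ │↓ ↲│
│ └─────┘ │ ╵ ╶─┤
│↳ → → → ↑│  ↳ B│
└─────────┴─────┘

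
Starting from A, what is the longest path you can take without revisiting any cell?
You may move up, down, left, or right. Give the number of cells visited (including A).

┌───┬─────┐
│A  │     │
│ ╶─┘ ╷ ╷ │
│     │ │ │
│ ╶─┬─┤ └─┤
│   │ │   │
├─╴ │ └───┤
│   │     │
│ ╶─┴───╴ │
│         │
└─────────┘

Finding longest simple path using DFS:
Start: (0, 0)
Longest path visits 15 cells
Path: A → down → down → right → down → left → down → right → right → right → right → up → left → left → up

Solution:

┌───┬─────┐
│A  │     │
│ ╶─┘ ╷ ╷ │
│↓    │ │ │
│ ╶─┬─┤ └─┤
│↳ ↓│B│   │
├─╴ │ └───┤
│↓ ↲│↑ ← ↰│
│ ╶─┴───╴ │
│↳ → → → ↑│
└─────────┘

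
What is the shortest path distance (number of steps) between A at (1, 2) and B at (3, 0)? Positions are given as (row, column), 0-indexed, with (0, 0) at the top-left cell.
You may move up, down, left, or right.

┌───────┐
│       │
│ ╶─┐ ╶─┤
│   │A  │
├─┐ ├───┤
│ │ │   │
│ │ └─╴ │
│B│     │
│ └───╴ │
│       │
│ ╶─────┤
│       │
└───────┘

Finding path from (1, 2) to (3, 0):
Path: (1,2) → (0,2) → (0,1) → (0,0) → (1,0) → (1,1) → (2,1) → (3,1) → (3,2) → (3,3) → (4,3) → (4,2) → (4,1) → (4,0) → (3,0)
Distance: 14 steps

Solution:

┌───────┐
│↓ ← ↰  │
│ ╶─┐ ╶─┤
│↳ ↓│A  │
├─┐ ├───┤
│ │↓│   │
│ │ └─╴ │
│B│↳ → ↓│
│ └───╴ │
│↑ ← ← ↲│
│ ╶─────┤
│       │
└───────┘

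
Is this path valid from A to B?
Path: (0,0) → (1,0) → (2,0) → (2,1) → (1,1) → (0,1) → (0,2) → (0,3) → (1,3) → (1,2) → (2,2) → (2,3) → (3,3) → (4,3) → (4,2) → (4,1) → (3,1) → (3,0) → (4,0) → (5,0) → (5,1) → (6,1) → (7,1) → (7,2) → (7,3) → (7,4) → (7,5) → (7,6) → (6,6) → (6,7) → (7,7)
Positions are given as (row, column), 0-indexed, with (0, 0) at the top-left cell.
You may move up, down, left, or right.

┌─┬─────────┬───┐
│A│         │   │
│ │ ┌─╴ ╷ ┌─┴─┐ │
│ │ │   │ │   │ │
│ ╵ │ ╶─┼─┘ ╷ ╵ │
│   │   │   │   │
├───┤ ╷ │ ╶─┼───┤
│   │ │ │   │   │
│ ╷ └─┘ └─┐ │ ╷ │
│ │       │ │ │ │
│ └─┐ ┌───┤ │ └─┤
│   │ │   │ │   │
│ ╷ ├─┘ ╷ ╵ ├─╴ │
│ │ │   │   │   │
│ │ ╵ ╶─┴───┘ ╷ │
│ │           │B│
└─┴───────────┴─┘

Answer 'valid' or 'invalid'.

Checking path validity:
Result: All consecutive moves are passable.

valid

Correct solution:

┌─┬─────────┬───┐
│A│↱ → ↓    │   │
│ │ ┌─╴ ╷ ┌─┴─┐ │
│↓│↑│↓ ↲│ │   │ │
│ ╵ │ ╶─┼─┘ ╷ ╵ │
│↳ ↑│↳ ↓│   │   │
├───┤ ╷ │ ╶─┼───┤
│↓ ↰│ │↓│   │   │
│ ╷ └─┘ └─┐ │ ╷ │
│↓│↑ ← ↲  │ │ │ │
│ └─┐ ┌───┤ │ └─┤
│↳ ↓│ │   │ │   │
│ ╷ ├─┘ ╷ ╵ ├─╴ │
│ │↓│   │   │↱ ↓│
│ │ ╵ ╶─┴───┘ ╷ │
│ │↳ → → → → ↑│B│
└─┴───────────┴─┘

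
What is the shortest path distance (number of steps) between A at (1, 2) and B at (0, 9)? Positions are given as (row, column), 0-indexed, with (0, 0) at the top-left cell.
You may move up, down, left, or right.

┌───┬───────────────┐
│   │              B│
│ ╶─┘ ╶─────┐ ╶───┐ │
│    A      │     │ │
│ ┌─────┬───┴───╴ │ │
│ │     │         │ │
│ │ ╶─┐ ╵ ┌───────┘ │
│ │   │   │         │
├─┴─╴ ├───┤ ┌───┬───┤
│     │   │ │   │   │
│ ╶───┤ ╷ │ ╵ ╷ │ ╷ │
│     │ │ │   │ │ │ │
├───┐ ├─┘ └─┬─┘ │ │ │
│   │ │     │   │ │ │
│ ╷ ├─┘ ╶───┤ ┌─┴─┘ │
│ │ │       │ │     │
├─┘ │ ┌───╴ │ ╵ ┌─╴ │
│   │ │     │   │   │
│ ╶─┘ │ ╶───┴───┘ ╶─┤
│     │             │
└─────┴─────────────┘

Finding path from (1, 2) to (0, 9):
Path: (1,2) → (0,2) → (0,3) → (0,4) → (0,5) → (0,6) → (0,7) → (0,8) → (0,9)
Distance: 8 steps

Solution:

┌───┬───────────────┐
│   │↱ → → → → → → B│
│ ╶─┘ ╶─────┐ ╶───┐ │
│    A      │     │ │
│ ┌─────┬───┴───╴ │ │
│ │     │         │ │
│ │ ╶─┐ ╵ ┌───────┘ │
│ │   │   │         │
├─┴─╴ ├───┤ ┌───┬───┤
│     │   │ │   │   │
│ ╶───┤ ╷ │ ╵ ╷ │ ╷ │
│     │ │ │   │ │ │ │
├───┐ ├─┘ └─┬─┘ │ │ │
│   │ │     │   │ │ │
│ ╷ ├─┘ ╶───┤ ┌─┴─┘ │
│ │ │       │ │     │
├─┘ │ ┌───╴ │ ╵ ┌─╴ │
│   │ │     │   │   │
│ ╶─┘ │ ╶───┴───┘ ╶─┤
│     │             │
└─────┴─────────────┘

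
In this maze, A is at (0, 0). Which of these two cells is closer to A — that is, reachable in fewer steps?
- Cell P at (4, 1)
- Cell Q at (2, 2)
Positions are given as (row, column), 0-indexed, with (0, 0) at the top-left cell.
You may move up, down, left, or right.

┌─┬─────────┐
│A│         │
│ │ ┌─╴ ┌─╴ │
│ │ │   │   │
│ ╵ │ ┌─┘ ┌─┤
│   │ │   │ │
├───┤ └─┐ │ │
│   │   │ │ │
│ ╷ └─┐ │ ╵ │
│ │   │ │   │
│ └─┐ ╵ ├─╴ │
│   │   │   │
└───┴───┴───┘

Shortest path A → P at (4, 1): 17 steps
Shortest path A → Q at (2, 2): 10 steps

Q is closer (10 steps vs 17 steps).

Path to P:

┌─┬─────────┐
│A│↱ → ↓    │
│ │ ┌─╴ ┌─╴ │
│↓│↑│↓ ↲│   │
│ ╵ │ ┌─┘ ┌─┤
│↳ ↑│↓│   │ │
├───┤ └─┐ │ │
│   │↳ ↓│ │ │
│ ╷ └─┐ │ ╵ │
│ │P ↰│↓│   │
│ └─┐ ╵ ├─╴ │
│   │↑ ↲│   │
└───┴───┴───┘

Path to Q:

┌─┬─────────┐
│A│↱ → ↓    │
│ │ ┌─╴ ┌─╴ │
│↓│↑│↓ ↲│   │
│ ╵ │ ┌─┘ ┌─┤
│↳ ↑│Q│   │ │
├───┤ └─┐ │ │
│   │   │ │ │
│ ╷ └─┐ │ ╵ │
│ │   │ │   │
│ └─┐ ╵ ├─╴ │
│   │   │   │
└───┴───┴───┘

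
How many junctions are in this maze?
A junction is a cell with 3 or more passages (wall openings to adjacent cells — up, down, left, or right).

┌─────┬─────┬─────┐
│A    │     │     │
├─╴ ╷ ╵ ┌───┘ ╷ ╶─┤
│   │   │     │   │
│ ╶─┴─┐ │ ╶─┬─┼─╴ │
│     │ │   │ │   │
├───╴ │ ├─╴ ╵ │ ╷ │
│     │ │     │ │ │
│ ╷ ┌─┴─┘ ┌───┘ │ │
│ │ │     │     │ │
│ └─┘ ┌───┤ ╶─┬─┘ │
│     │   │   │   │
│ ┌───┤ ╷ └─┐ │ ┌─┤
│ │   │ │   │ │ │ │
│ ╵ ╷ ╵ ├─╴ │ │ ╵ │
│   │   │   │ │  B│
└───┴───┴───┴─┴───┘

Checking each cell for number of passages:

Junctions found (3+ passages):
  (0, 1): 3 passages
  (0, 7): 3 passages
  (1, 3): 3 passages
  (2, 8): 3 passages
  (3, 1): 3 passages
  (3, 5): 3 passages
  (5, 0): 3 passages
Total junctions: 7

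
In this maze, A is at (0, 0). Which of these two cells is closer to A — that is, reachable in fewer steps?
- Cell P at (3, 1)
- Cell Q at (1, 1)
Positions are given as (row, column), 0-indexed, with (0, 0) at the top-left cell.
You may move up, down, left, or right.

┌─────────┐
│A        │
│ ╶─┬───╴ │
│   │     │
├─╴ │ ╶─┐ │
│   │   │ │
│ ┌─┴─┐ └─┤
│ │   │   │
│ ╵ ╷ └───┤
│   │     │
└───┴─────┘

Shortest path A → P at (3, 1): 8 steps
Shortest path A → Q at (1, 1): 2 steps

Q is closer (2 steps vs 8 steps).

Path to P:

┌─────────┐
│A        │
│ ╶─┬───╴ │
│↳ ↓│     │
├─╴ │ ╶─┐ │
│↓ ↲│   │ │
│ ┌─┴─┐ └─┤
│↓│P  │   │
│ ╵ ╷ └───┤
│↳ ↑│     │
└───┴─────┘

Path to Q:

┌─────────┐
│A        │
│ ╶─┬───╴ │
│↳ Q│     │
├─╴ │ ╶─┐ │
│   │   │ │
│ ┌─┴─┐ └─┤
│ │   │   │
│ ╵ ╷ └───┤
│   │     │
└───┴─────┘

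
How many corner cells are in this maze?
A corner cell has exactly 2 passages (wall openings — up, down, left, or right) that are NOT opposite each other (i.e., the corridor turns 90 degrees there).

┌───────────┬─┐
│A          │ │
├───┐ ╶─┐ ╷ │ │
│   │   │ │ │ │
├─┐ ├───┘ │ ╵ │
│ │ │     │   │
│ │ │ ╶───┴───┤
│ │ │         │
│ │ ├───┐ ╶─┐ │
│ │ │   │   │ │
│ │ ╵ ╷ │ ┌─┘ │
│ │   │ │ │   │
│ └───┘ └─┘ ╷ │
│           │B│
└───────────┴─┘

Counting corner cells (2 non-opposite passages):
Total corners: 16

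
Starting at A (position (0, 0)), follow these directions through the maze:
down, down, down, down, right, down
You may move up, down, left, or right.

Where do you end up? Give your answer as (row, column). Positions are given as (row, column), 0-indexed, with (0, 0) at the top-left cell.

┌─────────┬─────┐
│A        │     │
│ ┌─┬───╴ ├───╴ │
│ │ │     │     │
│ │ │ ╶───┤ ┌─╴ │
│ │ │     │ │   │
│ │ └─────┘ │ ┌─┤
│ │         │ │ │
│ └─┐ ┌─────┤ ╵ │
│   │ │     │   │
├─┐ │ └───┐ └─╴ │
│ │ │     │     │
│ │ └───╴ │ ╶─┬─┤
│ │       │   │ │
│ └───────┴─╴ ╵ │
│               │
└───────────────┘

Following directions step by step:
Start: (0, 0)
  down: (0, 0) → (1, 0)
  down: (1, 0) → (2, 0)
  down: (2, 0) → (3, 0)
  down: (3, 0) → (4, 0)
  right: (4, 0) → (4, 1)
  down: (4, 1) → (5, 1)
Final position: (5, 1)

Path taken:

┌─────────┬─────┐
│A        │     │
│ ┌─┬───╴ ├───╴ │
│↓│ │     │     │
│ │ │ ╶───┤ ┌─╴ │
│↓│ │     │ │   │
│ │ └─────┘ │ ┌─┤
│↓│         │ │ │
│ └─┐ ┌─────┤ ╵ │
│↳ ↓│ │     │   │
├─┐ │ └───┐ └─╴ │
│ │B│     │     │
│ │ └───╴ │ ╶─┬─┤
│ │       │   │ │
│ └───────┴─╴ ╵ │
│               │
└───────────────┘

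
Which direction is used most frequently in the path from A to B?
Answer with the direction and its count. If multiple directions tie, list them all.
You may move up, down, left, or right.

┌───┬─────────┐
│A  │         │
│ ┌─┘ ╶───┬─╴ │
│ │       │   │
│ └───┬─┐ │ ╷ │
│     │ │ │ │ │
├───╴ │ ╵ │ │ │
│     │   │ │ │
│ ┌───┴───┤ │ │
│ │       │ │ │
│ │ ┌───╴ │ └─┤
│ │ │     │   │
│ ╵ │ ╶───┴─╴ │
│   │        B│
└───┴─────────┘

Directions: down, down, right, right, down, left, left, down, down, down, right, up, up, right, right, right, down, left, left, down, right, right, right, right
Counts: {'down': 8, 'right': 10, 'left': 4, 'up': 2}
Most common: right (10 times)

Solution:

┌───┬─────────┐
│A  │         │
│ ┌─┘ ╶───┬─╴ │
│↓│       │   │
│ └───┬─┐ │ ╷ │
│↳ → ↓│ │ │ │ │
├───╴ │ ╵ │ │ │
│↓ ← ↲│   │ │ │
│ ┌───┴───┤ │ │
│↓│↱ → → ↓│ │ │
│ │ ┌───╴ │ └─┤
│↓│↑│↓ ← ↲│   │
│ ╵ │ ╶───┴─╴ │
│↳ ↑│↳ → → → B│
└───┴─────────┘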